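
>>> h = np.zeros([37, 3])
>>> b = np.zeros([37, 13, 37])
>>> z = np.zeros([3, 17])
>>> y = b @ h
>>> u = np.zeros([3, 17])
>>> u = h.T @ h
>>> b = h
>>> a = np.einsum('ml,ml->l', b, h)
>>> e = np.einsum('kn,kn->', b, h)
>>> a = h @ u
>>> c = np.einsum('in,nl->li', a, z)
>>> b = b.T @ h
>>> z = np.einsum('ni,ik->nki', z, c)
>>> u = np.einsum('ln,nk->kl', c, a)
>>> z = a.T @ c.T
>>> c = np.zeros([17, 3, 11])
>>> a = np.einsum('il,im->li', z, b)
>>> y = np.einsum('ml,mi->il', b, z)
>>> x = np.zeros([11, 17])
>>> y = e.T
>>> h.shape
(37, 3)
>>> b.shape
(3, 3)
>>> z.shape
(3, 17)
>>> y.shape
()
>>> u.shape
(3, 17)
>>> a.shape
(17, 3)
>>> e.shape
()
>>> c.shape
(17, 3, 11)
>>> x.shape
(11, 17)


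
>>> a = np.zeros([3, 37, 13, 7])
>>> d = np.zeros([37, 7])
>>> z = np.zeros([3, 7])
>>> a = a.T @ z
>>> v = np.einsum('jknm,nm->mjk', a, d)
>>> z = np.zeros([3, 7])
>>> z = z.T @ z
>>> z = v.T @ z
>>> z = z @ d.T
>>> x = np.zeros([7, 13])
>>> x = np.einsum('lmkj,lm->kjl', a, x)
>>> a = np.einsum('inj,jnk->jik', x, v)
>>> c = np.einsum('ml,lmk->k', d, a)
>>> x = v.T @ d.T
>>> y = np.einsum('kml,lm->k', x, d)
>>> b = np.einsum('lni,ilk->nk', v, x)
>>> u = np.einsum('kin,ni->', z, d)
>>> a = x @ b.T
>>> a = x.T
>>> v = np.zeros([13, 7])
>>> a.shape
(37, 7, 13)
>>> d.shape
(37, 7)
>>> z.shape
(13, 7, 37)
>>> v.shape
(13, 7)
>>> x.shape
(13, 7, 37)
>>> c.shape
(13,)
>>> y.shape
(13,)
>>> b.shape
(7, 37)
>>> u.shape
()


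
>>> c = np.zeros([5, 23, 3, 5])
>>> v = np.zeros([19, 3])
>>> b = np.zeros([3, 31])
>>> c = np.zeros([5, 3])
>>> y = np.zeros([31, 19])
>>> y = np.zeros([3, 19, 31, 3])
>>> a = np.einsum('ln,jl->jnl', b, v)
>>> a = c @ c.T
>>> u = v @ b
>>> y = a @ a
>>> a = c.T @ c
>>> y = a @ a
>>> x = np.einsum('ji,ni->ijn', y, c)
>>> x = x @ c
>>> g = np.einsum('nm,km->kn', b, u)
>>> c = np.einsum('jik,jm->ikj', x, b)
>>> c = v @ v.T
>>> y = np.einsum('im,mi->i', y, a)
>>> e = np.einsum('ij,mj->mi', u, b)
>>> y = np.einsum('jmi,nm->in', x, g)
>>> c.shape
(19, 19)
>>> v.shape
(19, 3)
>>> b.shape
(3, 31)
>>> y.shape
(3, 19)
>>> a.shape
(3, 3)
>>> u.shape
(19, 31)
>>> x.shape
(3, 3, 3)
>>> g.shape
(19, 3)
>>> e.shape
(3, 19)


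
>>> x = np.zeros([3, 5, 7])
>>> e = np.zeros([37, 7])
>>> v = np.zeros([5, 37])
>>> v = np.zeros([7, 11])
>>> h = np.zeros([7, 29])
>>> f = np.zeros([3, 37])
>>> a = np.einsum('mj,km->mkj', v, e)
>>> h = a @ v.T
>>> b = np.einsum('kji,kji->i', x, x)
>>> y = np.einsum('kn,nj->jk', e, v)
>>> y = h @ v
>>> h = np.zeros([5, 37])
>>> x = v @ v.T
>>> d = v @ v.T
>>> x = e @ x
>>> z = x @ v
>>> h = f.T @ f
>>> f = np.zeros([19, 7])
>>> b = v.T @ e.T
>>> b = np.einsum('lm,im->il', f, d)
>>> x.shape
(37, 7)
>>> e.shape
(37, 7)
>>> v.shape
(7, 11)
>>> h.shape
(37, 37)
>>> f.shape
(19, 7)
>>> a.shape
(7, 37, 11)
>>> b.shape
(7, 19)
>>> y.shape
(7, 37, 11)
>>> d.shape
(7, 7)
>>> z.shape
(37, 11)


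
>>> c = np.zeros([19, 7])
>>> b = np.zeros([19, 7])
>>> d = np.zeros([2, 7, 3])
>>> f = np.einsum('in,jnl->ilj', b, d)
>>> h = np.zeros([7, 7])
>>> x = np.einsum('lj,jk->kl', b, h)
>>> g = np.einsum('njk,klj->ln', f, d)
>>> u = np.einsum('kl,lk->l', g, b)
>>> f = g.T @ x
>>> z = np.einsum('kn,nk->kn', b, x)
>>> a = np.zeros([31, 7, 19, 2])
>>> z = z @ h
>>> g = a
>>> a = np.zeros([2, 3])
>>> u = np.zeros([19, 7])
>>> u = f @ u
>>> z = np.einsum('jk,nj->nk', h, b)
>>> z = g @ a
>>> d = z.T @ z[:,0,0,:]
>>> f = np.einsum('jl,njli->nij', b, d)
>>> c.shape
(19, 7)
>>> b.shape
(19, 7)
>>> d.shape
(3, 19, 7, 3)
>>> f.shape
(3, 3, 19)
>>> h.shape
(7, 7)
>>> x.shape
(7, 19)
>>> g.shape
(31, 7, 19, 2)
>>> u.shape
(19, 7)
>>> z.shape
(31, 7, 19, 3)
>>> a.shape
(2, 3)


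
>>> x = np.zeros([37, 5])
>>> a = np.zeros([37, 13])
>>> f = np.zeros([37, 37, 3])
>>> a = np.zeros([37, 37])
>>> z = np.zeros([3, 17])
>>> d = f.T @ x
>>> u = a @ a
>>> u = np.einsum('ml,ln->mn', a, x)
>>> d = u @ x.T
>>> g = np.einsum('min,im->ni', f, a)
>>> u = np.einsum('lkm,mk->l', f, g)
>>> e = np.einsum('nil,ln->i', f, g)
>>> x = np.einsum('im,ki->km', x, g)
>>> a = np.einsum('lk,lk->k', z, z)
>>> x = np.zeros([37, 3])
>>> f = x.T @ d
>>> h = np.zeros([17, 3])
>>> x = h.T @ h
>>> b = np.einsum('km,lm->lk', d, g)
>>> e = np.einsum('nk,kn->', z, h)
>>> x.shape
(3, 3)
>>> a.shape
(17,)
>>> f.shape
(3, 37)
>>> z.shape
(3, 17)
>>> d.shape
(37, 37)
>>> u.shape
(37,)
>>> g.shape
(3, 37)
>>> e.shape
()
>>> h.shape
(17, 3)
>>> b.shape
(3, 37)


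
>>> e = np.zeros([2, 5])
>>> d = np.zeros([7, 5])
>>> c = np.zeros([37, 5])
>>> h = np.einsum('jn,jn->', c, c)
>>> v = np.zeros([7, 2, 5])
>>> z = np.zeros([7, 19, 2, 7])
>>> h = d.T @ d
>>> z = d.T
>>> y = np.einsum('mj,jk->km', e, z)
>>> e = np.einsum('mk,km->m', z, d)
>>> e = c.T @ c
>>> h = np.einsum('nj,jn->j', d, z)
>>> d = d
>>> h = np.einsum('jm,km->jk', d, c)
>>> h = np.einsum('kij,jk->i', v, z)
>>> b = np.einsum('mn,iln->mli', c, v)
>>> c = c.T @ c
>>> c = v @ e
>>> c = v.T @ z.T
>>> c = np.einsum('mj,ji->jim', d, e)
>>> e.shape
(5, 5)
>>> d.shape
(7, 5)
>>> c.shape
(5, 5, 7)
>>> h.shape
(2,)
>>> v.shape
(7, 2, 5)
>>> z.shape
(5, 7)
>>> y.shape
(7, 2)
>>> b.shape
(37, 2, 7)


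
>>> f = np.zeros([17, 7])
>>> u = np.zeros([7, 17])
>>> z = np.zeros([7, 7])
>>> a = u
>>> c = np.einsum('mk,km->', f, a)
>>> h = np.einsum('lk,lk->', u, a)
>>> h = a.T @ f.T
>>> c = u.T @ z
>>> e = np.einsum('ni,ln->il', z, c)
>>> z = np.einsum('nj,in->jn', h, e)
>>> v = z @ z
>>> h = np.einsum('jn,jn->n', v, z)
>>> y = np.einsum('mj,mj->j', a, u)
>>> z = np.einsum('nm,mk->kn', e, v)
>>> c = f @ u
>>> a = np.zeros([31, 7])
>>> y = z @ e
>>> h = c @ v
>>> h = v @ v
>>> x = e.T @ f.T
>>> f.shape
(17, 7)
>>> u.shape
(7, 17)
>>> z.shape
(17, 7)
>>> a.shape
(31, 7)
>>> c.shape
(17, 17)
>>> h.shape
(17, 17)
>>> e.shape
(7, 17)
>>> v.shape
(17, 17)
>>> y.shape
(17, 17)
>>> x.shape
(17, 17)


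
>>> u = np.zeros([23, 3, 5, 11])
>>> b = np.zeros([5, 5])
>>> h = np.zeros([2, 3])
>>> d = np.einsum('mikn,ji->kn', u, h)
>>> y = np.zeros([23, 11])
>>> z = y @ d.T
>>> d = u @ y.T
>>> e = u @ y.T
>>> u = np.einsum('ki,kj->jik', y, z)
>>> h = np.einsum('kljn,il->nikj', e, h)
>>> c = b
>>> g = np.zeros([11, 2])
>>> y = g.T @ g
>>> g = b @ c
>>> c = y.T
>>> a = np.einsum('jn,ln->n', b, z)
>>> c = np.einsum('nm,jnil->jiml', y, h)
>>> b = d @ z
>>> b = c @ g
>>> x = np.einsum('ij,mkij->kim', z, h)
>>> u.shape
(5, 11, 23)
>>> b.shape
(23, 23, 2, 5)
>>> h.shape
(23, 2, 23, 5)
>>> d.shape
(23, 3, 5, 23)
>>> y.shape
(2, 2)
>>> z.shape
(23, 5)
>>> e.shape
(23, 3, 5, 23)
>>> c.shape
(23, 23, 2, 5)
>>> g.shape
(5, 5)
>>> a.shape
(5,)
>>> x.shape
(2, 23, 23)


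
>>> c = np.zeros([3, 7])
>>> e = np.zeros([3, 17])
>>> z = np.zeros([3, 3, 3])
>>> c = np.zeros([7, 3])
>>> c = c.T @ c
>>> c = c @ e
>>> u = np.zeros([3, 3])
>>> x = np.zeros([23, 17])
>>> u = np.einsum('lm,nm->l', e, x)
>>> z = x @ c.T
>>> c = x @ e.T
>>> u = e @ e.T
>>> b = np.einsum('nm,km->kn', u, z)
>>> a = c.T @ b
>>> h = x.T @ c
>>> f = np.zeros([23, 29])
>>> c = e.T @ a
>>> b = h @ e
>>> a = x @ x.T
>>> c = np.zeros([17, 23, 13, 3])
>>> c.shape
(17, 23, 13, 3)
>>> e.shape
(3, 17)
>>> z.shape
(23, 3)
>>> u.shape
(3, 3)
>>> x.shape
(23, 17)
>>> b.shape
(17, 17)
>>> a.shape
(23, 23)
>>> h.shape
(17, 3)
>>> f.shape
(23, 29)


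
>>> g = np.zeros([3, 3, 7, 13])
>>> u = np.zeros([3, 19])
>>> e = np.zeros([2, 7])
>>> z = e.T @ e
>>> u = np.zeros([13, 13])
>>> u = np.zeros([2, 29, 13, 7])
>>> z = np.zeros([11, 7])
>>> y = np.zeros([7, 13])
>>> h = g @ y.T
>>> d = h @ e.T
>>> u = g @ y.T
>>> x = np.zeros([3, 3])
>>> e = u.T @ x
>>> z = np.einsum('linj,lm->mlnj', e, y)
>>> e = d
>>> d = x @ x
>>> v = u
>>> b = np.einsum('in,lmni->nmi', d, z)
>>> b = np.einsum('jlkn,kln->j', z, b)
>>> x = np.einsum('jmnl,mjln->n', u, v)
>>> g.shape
(3, 3, 7, 13)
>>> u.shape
(3, 3, 7, 7)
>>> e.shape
(3, 3, 7, 2)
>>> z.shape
(13, 7, 3, 3)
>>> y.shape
(7, 13)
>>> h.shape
(3, 3, 7, 7)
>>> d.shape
(3, 3)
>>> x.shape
(7,)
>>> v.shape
(3, 3, 7, 7)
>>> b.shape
(13,)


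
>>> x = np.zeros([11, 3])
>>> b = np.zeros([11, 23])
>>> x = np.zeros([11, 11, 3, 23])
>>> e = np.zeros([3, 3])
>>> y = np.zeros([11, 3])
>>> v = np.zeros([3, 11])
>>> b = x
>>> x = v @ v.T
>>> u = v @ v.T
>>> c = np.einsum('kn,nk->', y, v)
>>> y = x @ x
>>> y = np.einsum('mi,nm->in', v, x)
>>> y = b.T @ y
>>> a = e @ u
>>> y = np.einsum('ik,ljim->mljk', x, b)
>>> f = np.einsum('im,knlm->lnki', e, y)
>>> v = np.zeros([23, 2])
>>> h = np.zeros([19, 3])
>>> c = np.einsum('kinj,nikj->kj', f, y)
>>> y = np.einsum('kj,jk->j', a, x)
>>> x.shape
(3, 3)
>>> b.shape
(11, 11, 3, 23)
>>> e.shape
(3, 3)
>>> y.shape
(3,)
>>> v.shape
(23, 2)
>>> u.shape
(3, 3)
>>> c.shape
(11, 3)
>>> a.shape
(3, 3)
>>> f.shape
(11, 11, 23, 3)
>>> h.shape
(19, 3)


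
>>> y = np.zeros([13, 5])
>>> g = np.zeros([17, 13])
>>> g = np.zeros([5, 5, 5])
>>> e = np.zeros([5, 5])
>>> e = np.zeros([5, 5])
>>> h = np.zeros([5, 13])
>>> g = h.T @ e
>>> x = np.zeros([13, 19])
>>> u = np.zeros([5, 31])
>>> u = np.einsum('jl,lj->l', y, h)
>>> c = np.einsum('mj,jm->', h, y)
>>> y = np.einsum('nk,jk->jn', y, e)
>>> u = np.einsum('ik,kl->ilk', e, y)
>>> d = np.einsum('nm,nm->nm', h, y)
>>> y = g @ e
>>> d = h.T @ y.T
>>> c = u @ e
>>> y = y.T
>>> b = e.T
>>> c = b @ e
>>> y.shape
(5, 13)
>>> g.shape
(13, 5)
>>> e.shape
(5, 5)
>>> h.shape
(5, 13)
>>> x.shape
(13, 19)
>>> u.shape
(5, 13, 5)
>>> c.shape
(5, 5)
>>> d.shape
(13, 13)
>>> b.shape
(5, 5)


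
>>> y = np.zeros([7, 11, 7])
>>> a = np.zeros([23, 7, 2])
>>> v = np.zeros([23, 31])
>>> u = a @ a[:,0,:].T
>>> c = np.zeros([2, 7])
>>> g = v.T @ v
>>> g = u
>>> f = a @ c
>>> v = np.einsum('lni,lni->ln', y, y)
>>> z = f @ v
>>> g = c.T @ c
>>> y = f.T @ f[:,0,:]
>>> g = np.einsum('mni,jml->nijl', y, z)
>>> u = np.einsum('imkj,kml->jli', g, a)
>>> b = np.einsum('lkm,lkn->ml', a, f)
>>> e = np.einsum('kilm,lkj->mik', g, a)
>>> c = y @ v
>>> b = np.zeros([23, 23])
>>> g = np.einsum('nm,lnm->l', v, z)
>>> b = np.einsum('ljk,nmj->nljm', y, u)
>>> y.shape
(7, 7, 7)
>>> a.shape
(23, 7, 2)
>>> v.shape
(7, 11)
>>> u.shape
(11, 2, 7)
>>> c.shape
(7, 7, 11)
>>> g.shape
(23,)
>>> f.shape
(23, 7, 7)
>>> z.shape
(23, 7, 11)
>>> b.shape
(11, 7, 7, 2)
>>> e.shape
(11, 7, 7)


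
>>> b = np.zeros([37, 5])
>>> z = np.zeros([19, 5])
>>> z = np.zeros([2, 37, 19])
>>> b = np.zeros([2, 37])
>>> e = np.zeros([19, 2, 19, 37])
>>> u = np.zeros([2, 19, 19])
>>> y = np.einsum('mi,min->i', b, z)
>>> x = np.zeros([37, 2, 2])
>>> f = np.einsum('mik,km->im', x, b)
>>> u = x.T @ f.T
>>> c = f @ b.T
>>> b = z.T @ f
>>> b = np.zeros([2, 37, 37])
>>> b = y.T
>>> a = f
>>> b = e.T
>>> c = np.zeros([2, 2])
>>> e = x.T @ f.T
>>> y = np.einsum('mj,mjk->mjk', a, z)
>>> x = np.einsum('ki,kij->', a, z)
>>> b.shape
(37, 19, 2, 19)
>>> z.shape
(2, 37, 19)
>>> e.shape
(2, 2, 2)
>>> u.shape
(2, 2, 2)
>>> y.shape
(2, 37, 19)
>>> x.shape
()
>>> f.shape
(2, 37)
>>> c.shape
(2, 2)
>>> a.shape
(2, 37)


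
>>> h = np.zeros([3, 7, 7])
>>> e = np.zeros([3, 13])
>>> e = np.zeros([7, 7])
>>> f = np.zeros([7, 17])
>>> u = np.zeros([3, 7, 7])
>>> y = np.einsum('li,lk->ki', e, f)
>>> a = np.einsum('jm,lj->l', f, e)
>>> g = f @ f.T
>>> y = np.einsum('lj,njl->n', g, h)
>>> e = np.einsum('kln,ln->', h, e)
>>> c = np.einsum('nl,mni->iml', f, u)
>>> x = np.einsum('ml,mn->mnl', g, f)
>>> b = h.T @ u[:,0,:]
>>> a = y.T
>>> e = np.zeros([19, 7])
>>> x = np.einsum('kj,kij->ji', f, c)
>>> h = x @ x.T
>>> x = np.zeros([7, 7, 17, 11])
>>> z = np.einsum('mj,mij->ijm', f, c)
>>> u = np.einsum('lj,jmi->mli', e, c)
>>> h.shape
(17, 17)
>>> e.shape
(19, 7)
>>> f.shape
(7, 17)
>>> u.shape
(3, 19, 17)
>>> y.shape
(3,)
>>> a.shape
(3,)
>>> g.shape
(7, 7)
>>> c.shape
(7, 3, 17)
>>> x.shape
(7, 7, 17, 11)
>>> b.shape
(7, 7, 7)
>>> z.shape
(3, 17, 7)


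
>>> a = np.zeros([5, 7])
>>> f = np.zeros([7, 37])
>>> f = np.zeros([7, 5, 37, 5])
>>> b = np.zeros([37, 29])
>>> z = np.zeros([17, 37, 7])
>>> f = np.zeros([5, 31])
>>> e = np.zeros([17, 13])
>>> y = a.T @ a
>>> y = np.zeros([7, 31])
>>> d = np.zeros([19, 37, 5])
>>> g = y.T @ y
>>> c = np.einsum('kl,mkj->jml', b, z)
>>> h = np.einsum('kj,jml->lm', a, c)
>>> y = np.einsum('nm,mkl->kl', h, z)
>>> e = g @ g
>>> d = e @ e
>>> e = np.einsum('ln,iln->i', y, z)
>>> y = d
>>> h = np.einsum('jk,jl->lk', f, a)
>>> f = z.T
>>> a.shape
(5, 7)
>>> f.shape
(7, 37, 17)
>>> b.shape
(37, 29)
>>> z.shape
(17, 37, 7)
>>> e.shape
(17,)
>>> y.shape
(31, 31)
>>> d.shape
(31, 31)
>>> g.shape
(31, 31)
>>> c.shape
(7, 17, 29)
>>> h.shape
(7, 31)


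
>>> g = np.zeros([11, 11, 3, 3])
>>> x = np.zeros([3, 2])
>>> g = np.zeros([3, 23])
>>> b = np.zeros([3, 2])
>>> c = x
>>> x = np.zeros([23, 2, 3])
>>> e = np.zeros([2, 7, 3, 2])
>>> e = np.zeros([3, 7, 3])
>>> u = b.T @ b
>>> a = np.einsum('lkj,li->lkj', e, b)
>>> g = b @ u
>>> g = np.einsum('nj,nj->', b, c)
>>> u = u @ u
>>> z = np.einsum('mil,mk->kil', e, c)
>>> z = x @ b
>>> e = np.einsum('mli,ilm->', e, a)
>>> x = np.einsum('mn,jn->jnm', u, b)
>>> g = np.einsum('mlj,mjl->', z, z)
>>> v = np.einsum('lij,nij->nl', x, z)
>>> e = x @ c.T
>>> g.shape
()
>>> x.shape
(3, 2, 2)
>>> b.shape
(3, 2)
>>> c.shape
(3, 2)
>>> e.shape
(3, 2, 3)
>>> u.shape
(2, 2)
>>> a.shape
(3, 7, 3)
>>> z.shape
(23, 2, 2)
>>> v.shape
(23, 3)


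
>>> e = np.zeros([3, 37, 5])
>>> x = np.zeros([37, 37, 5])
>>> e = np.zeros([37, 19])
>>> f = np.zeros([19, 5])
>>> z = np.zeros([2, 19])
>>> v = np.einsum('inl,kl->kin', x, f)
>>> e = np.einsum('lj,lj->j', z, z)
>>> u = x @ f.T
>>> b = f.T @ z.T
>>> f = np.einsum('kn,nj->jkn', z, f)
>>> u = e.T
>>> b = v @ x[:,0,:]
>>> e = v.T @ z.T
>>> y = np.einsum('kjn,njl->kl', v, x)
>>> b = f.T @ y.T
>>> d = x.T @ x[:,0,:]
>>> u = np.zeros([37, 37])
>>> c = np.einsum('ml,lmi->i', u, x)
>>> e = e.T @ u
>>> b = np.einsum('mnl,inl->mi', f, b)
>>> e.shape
(2, 37, 37)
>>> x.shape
(37, 37, 5)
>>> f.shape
(5, 2, 19)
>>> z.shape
(2, 19)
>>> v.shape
(19, 37, 37)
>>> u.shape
(37, 37)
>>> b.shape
(5, 19)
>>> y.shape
(19, 5)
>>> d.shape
(5, 37, 5)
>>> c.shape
(5,)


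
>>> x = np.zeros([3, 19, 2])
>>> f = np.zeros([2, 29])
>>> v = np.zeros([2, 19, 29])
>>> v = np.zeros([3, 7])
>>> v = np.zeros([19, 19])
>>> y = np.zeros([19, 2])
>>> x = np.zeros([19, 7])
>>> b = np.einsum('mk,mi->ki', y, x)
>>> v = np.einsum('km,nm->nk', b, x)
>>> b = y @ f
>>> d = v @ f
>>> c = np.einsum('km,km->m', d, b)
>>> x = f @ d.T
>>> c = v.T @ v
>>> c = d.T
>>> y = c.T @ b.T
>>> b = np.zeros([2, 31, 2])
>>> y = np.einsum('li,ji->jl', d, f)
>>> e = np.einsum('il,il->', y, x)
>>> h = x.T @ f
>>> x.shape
(2, 19)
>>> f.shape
(2, 29)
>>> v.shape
(19, 2)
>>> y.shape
(2, 19)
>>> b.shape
(2, 31, 2)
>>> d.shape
(19, 29)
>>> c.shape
(29, 19)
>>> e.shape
()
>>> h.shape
(19, 29)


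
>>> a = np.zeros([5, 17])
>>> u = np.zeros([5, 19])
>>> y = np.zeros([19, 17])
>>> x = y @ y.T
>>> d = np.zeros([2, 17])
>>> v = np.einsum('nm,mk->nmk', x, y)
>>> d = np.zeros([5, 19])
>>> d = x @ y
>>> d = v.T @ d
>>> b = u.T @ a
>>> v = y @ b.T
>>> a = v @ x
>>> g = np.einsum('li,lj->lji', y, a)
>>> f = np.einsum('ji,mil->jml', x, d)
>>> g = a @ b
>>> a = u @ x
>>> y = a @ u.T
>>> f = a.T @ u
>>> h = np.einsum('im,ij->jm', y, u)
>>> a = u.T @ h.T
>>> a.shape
(19, 19)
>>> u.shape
(5, 19)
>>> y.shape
(5, 5)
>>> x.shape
(19, 19)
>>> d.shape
(17, 19, 17)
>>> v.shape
(19, 19)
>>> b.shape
(19, 17)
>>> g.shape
(19, 17)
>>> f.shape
(19, 19)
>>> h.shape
(19, 5)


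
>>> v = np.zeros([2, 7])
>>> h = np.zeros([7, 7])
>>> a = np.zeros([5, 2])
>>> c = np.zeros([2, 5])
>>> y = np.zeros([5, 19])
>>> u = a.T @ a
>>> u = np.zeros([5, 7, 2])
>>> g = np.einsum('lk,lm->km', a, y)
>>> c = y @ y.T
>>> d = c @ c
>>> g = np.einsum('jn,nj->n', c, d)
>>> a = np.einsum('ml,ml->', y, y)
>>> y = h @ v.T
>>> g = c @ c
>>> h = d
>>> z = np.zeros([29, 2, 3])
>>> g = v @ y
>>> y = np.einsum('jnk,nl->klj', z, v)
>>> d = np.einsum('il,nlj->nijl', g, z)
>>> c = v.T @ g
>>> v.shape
(2, 7)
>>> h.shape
(5, 5)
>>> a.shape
()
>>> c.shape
(7, 2)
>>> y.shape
(3, 7, 29)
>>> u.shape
(5, 7, 2)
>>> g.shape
(2, 2)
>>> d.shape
(29, 2, 3, 2)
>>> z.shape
(29, 2, 3)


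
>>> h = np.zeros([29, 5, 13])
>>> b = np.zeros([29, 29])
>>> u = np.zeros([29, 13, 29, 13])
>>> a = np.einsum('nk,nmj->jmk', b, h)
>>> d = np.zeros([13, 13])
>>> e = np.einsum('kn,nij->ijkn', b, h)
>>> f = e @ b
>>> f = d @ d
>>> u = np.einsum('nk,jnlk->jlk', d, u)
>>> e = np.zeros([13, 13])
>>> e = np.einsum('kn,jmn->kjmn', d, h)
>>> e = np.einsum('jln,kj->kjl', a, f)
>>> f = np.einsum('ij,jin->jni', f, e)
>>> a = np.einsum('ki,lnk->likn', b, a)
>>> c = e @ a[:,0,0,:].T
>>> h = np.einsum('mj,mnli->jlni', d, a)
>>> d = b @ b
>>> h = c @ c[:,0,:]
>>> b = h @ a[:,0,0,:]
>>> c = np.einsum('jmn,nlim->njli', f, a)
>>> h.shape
(13, 13, 13)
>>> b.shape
(13, 13, 5)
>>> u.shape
(29, 29, 13)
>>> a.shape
(13, 29, 29, 5)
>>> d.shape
(29, 29)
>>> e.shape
(13, 13, 5)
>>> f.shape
(13, 5, 13)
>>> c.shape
(13, 13, 29, 29)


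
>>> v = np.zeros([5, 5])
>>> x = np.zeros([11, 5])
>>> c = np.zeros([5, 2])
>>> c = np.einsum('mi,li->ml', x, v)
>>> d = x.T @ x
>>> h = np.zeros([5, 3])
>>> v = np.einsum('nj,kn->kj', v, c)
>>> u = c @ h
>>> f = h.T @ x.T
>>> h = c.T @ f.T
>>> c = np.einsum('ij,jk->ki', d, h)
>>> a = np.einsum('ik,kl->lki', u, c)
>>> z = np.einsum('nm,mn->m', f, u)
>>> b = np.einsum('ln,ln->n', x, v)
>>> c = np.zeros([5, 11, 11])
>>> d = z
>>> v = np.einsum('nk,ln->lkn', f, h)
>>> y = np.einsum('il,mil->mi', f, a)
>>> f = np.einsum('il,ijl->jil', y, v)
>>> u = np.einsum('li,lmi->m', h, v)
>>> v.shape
(5, 11, 3)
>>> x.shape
(11, 5)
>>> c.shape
(5, 11, 11)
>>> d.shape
(11,)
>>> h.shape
(5, 3)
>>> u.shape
(11,)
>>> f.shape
(11, 5, 3)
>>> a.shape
(5, 3, 11)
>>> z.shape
(11,)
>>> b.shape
(5,)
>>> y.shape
(5, 3)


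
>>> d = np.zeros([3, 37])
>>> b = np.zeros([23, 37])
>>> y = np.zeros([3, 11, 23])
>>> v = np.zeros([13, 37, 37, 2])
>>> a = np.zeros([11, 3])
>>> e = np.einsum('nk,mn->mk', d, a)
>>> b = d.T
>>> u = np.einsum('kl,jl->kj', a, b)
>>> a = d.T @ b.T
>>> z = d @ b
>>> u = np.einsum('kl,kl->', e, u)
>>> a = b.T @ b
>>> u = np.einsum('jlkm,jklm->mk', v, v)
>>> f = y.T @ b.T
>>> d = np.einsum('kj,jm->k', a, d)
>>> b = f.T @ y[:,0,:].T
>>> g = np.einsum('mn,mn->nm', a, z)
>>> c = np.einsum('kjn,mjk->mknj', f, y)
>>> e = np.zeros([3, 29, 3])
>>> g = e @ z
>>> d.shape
(3,)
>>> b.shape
(37, 11, 3)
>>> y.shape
(3, 11, 23)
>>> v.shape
(13, 37, 37, 2)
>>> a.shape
(3, 3)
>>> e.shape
(3, 29, 3)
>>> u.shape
(2, 37)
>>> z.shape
(3, 3)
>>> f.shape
(23, 11, 37)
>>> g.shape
(3, 29, 3)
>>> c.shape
(3, 23, 37, 11)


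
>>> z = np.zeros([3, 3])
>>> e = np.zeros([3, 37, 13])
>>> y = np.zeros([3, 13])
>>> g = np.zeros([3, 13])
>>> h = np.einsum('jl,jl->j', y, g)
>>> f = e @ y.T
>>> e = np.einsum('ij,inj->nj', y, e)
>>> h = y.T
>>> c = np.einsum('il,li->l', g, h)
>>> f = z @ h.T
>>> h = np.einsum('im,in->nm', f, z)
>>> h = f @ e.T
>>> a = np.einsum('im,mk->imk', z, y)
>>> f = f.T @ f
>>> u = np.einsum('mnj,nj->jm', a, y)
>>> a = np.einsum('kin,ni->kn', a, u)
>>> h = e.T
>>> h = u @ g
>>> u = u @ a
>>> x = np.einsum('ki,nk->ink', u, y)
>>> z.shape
(3, 3)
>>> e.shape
(37, 13)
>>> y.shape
(3, 13)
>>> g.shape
(3, 13)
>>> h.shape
(13, 13)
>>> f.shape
(13, 13)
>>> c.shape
(13,)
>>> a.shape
(3, 13)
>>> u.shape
(13, 13)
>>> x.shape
(13, 3, 13)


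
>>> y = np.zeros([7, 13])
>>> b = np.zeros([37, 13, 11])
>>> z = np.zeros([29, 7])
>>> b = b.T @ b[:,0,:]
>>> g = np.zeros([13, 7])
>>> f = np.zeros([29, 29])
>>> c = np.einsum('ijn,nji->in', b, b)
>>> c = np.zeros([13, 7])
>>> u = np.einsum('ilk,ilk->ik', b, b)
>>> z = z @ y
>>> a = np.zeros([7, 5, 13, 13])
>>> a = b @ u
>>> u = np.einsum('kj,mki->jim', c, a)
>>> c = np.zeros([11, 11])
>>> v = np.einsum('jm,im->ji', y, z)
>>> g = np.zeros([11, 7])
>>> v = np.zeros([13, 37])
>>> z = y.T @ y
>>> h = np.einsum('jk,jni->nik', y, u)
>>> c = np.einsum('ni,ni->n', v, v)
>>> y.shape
(7, 13)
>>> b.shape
(11, 13, 11)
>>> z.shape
(13, 13)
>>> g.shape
(11, 7)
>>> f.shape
(29, 29)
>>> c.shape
(13,)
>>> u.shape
(7, 11, 11)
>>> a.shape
(11, 13, 11)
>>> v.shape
(13, 37)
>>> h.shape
(11, 11, 13)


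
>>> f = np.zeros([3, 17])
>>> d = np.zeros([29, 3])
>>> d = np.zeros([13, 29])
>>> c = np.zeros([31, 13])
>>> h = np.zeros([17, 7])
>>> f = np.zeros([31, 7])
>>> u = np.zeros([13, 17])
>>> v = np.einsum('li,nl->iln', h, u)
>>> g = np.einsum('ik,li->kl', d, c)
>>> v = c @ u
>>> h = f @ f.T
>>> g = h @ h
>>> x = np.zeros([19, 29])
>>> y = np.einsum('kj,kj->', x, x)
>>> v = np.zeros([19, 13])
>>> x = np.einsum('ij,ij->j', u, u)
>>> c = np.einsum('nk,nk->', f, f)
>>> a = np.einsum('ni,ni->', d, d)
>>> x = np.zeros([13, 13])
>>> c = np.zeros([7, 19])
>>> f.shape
(31, 7)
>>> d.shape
(13, 29)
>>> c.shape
(7, 19)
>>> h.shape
(31, 31)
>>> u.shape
(13, 17)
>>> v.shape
(19, 13)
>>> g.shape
(31, 31)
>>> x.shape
(13, 13)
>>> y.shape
()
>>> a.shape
()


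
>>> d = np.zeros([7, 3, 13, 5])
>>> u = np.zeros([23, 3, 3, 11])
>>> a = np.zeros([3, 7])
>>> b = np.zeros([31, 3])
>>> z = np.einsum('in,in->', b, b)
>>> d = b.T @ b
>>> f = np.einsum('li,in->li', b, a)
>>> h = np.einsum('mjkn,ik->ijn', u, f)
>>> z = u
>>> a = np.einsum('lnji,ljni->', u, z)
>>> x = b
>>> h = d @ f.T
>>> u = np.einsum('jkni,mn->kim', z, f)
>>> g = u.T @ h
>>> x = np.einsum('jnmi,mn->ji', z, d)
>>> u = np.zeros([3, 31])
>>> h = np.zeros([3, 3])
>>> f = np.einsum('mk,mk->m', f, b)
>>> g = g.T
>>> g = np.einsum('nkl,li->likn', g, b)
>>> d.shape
(3, 3)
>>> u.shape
(3, 31)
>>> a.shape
()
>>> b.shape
(31, 3)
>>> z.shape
(23, 3, 3, 11)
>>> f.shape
(31,)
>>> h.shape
(3, 3)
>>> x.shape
(23, 11)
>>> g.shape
(31, 3, 11, 31)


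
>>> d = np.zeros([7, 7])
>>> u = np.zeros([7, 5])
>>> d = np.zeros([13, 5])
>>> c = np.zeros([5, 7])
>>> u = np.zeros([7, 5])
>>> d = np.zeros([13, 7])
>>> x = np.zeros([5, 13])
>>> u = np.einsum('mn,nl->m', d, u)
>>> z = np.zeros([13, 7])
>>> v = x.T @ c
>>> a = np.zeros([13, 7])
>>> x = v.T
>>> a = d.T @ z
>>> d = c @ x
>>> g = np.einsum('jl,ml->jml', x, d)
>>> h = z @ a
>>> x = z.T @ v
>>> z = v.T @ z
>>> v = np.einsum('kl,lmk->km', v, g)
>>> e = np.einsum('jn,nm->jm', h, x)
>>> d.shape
(5, 13)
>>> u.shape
(13,)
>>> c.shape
(5, 7)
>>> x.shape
(7, 7)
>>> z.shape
(7, 7)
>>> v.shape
(13, 5)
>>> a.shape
(7, 7)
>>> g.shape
(7, 5, 13)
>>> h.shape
(13, 7)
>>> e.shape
(13, 7)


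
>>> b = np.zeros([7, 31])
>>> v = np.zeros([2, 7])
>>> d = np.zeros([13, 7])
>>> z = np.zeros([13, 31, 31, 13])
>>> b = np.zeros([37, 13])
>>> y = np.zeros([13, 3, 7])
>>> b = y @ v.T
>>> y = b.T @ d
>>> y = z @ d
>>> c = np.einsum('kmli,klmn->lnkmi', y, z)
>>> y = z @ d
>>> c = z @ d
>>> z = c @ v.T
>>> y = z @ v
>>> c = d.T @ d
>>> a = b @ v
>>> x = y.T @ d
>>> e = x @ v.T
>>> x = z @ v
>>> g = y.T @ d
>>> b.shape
(13, 3, 2)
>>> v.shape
(2, 7)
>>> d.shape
(13, 7)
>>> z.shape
(13, 31, 31, 2)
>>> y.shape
(13, 31, 31, 7)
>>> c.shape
(7, 7)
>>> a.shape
(13, 3, 7)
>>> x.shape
(13, 31, 31, 7)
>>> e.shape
(7, 31, 31, 2)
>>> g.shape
(7, 31, 31, 7)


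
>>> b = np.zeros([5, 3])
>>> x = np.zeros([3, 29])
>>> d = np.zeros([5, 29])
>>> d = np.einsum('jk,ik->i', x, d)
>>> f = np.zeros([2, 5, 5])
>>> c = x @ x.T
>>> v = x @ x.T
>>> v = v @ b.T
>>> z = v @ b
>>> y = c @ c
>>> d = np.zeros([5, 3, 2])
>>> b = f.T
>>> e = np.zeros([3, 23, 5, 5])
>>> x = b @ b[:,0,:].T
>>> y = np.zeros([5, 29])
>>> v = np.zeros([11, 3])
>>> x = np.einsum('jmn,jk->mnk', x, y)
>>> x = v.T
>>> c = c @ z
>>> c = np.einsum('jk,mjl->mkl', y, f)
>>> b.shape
(5, 5, 2)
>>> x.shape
(3, 11)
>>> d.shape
(5, 3, 2)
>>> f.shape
(2, 5, 5)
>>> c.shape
(2, 29, 5)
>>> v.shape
(11, 3)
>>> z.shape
(3, 3)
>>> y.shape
(5, 29)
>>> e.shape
(3, 23, 5, 5)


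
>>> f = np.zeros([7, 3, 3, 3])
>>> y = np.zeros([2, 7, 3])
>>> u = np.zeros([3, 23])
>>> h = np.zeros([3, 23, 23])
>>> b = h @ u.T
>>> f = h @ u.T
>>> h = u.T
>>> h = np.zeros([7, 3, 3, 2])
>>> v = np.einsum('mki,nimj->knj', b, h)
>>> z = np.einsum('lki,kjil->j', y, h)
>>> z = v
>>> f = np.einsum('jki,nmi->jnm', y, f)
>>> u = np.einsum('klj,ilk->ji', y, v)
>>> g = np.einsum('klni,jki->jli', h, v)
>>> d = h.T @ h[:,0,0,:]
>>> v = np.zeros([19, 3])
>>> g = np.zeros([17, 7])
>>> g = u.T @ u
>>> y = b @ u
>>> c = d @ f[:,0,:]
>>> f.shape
(2, 3, 23)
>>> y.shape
(3, 23, 23)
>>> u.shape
(3, 23)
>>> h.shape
(7, 3, 3, 2)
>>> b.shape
(3, 23, 3)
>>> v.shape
(19, 3)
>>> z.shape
(23, 7, 2)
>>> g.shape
(23, 23)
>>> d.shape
(2, 3, 3, 2)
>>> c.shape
(2, 3, 3, 23)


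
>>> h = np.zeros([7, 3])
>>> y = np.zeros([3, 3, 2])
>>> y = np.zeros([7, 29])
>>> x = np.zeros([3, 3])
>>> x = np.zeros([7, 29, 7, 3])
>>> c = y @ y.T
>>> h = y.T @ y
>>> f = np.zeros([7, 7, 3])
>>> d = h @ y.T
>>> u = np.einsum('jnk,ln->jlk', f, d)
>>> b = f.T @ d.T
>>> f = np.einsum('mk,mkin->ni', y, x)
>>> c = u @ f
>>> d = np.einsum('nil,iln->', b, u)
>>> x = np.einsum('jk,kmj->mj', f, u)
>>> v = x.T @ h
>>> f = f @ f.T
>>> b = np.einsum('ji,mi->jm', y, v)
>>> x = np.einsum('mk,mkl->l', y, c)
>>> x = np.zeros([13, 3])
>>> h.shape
(29, 29)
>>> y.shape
(7, 29)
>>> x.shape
(13, 3)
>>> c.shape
(7, 29, 7)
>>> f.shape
(3, 3)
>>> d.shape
()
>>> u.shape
(7, 29, 3)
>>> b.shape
(7, 3)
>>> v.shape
(3, 29)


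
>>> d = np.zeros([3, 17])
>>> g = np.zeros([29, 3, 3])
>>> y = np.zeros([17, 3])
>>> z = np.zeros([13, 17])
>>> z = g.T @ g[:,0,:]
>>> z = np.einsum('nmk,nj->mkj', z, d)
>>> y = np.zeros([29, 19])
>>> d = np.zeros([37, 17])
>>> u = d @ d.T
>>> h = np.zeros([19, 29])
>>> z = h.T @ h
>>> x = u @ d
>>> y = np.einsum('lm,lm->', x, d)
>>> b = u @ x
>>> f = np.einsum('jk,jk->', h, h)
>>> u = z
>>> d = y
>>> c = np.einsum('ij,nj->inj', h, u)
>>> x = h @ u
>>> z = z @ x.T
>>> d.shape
()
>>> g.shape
(29, 3, 3)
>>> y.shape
()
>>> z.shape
(29, 19)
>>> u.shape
(29, 29)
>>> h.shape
(19, 29)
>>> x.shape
(19, 29)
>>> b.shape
(37, 17)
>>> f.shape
()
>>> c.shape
(19, 29, 29)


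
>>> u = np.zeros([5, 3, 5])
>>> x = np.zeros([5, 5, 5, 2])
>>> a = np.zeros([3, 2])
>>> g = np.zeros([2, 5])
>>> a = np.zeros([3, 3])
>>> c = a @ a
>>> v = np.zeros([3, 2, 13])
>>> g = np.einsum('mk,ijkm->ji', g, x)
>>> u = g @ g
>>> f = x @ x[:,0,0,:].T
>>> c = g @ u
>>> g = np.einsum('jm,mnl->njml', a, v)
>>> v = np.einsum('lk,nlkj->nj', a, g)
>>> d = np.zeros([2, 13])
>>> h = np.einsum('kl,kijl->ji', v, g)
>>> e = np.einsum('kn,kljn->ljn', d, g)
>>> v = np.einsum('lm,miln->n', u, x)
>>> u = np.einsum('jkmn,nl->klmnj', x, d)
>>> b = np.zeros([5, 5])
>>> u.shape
(5, 13, 5, 2, 5)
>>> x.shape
(5, 5, 5, 2)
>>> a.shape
(3, 3)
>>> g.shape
(2, 3, 3, 13)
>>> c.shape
(5, 5)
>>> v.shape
(2,)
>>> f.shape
(5, 5, 5, 5)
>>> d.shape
(2, 13)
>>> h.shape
(3, 3)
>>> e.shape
(3, 3, 13)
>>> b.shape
(5, 5)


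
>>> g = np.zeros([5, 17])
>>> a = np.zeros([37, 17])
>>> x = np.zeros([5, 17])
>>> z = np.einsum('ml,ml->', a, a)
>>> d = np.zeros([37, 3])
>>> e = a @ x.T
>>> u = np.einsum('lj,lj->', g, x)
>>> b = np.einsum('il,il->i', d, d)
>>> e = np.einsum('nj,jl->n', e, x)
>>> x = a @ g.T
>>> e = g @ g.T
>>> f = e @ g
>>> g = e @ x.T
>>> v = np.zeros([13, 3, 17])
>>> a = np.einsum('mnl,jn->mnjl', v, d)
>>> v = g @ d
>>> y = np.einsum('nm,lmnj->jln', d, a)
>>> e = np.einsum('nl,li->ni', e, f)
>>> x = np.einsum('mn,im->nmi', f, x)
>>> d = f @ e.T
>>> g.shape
(5, 37)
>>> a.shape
(13, 3, 37, 17)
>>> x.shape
(17, 5, 37)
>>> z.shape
()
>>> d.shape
(5, 5)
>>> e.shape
(5, 17)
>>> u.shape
()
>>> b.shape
(37,)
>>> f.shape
(5, 17)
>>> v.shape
(5, 3)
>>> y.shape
(17, 13, 37)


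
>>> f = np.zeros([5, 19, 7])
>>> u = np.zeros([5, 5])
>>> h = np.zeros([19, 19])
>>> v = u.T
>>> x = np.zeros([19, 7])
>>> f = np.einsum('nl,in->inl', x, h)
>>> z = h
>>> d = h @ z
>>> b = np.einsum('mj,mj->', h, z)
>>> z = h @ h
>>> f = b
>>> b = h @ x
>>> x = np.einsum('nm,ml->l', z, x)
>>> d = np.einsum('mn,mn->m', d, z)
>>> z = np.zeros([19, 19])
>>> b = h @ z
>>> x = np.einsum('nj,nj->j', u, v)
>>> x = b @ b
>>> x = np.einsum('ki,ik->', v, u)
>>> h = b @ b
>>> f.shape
()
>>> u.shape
(5, 5)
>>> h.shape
(19, 19)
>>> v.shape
(5, 5)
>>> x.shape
()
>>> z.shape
(19, 19)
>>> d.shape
(19,)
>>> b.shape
(19, 19)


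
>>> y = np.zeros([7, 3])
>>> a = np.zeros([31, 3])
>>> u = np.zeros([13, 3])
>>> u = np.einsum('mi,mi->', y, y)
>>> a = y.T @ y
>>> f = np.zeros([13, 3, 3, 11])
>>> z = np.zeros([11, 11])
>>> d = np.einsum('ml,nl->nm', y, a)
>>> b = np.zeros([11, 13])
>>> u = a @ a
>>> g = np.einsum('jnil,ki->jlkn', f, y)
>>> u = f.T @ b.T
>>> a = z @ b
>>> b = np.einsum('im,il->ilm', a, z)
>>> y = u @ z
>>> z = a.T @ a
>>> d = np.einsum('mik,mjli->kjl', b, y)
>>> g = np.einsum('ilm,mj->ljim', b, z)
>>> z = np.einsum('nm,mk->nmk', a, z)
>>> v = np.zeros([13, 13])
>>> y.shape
(11, 3, 3, 11)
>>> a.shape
(11, 13)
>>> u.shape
(11, 3, 3, 11)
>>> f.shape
(13, 3, 3, 11)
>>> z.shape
(11, 13, 13)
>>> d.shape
(13, 3, 3)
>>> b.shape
(11, 11, 13)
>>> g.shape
(11, 13, 11, 13)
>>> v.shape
(13, 13)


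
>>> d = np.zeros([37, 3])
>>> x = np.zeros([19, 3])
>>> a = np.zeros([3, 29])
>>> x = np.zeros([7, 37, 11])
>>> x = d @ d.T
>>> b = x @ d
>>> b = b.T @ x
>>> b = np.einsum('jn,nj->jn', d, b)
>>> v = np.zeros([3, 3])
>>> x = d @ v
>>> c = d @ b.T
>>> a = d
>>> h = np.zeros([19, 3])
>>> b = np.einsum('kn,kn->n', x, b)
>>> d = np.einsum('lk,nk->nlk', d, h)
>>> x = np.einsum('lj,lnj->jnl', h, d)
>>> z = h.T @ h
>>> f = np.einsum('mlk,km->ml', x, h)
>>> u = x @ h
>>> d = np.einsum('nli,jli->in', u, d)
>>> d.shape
(3, 3)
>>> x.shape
(3, 37, 19)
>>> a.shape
(37, 3)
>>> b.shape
(3,)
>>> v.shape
(3, 3)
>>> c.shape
(37, 37)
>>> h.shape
(19, 3)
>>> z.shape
(3, 3)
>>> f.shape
(3, 37)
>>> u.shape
(3, 37, 3)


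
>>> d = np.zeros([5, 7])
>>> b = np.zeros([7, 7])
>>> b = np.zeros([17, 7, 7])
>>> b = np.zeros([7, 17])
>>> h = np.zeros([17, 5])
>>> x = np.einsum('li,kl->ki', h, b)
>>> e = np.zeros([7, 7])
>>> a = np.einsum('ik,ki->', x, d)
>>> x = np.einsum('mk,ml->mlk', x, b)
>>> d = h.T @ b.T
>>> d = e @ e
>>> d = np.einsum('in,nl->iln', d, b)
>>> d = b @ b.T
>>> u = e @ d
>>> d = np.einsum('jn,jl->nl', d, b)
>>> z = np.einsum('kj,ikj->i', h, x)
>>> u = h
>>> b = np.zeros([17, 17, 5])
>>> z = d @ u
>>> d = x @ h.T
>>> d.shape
(7, 17, 17)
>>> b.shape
(17, 17, 5)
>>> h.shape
(17, 5)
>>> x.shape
(7, 17, 5)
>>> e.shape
(7, 7)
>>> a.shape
()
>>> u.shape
(17, 5)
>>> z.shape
(7, 5)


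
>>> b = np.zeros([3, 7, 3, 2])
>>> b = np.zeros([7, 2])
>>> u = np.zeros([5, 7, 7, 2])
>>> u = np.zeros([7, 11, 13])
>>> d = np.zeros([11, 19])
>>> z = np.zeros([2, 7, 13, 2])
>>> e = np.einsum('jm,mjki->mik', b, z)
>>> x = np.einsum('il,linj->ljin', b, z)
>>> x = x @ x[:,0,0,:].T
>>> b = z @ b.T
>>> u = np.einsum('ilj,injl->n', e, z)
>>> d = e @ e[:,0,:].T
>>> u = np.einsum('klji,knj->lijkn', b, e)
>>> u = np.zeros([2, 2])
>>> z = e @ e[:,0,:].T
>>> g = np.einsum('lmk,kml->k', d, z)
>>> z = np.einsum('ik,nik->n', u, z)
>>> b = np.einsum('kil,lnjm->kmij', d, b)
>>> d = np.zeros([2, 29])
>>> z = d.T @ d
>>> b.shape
(2, 7, 2, 13)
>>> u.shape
(2, 2)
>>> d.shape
(2, 29)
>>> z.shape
(29, 29)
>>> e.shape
(2, 2, 13)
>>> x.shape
(2, 2, 7, 2)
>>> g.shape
(2,)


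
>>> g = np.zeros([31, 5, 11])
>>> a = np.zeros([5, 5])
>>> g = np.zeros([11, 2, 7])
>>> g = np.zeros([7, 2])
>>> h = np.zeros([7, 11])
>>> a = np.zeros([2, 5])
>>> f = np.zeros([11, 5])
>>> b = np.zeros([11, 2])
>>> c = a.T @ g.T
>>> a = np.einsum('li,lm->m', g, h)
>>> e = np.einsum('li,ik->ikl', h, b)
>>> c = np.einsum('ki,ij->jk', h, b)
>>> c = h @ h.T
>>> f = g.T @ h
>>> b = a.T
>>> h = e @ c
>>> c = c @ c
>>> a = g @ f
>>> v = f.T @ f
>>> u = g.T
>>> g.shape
(7, 2)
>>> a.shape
(7, 11)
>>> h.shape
(11, 2, 7)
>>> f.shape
(2, 11)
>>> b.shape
(11,)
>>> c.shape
(7, 7)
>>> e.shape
(11, 2, 7)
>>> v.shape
(11, 11)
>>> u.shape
(2, 7)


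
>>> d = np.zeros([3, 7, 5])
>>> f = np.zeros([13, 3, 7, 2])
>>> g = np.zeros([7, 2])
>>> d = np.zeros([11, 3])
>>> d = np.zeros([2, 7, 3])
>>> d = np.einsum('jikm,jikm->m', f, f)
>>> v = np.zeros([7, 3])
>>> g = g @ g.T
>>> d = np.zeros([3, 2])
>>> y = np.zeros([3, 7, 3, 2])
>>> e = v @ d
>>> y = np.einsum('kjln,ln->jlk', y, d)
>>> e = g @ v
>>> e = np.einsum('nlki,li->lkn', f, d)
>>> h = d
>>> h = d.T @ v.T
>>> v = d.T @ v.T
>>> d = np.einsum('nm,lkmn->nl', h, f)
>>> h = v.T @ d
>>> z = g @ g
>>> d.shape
(2, 13)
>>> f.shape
(13, 3, 7, 2)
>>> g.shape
(7, 7)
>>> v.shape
(2, 7)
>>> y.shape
(7, 3, 3)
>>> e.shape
(3, 7, 13)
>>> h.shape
(7, 13)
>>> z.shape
(7, 7)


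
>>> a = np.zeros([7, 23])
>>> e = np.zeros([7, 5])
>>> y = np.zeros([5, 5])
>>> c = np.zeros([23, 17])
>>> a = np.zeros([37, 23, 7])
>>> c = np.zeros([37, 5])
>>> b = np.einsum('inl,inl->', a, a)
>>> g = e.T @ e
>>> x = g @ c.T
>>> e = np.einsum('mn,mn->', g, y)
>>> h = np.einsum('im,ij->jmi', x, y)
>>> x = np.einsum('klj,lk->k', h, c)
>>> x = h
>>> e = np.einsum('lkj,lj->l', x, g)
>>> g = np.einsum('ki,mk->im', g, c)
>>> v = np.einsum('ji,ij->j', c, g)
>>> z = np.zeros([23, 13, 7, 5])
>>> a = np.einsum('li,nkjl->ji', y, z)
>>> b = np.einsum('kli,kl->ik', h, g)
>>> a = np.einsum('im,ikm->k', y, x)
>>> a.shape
(37,)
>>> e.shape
(5,)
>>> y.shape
(5, 5)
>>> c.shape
(37, 5)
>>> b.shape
(5, 5)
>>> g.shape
(5, 37)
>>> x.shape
(5, 37, 5)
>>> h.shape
(5, 37, 5)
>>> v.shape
(37,)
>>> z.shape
(23, 13, 7, 5)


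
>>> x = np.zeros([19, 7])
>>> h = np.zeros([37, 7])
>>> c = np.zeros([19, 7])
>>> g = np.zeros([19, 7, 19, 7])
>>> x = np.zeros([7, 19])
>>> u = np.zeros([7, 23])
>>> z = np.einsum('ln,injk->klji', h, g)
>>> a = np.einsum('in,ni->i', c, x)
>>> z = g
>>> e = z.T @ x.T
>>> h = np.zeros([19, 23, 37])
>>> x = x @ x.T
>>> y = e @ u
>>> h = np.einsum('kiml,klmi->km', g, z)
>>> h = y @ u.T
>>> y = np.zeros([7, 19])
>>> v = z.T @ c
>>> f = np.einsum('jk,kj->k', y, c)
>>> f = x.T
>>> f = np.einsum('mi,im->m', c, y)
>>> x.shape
(7, 7)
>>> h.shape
(7, 19, 7, 7)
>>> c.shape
(19, 7)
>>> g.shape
(19, 7, 19, 7)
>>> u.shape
(7, 23)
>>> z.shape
(19, 7, 19, 7)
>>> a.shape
(19,)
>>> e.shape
(7, 19, 7, 7)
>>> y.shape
(7, 19)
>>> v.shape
(7, 19, 7, 7)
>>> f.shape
(19,)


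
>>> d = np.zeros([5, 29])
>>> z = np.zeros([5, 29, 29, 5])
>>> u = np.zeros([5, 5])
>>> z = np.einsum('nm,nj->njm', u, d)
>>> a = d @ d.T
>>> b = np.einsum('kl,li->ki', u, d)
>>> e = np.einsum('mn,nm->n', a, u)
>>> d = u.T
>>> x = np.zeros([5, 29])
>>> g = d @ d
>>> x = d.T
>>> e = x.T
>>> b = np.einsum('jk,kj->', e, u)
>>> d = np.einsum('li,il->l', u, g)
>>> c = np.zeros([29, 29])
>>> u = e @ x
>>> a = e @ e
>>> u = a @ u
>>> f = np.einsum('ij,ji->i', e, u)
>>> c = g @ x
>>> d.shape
(5,)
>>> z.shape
(5, 29, 5)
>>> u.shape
(5, 5)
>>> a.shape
(5, 5)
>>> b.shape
()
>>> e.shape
(5, 5)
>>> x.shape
(5, 5)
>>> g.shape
(5, 5)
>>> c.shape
(5, 5)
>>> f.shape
(5,)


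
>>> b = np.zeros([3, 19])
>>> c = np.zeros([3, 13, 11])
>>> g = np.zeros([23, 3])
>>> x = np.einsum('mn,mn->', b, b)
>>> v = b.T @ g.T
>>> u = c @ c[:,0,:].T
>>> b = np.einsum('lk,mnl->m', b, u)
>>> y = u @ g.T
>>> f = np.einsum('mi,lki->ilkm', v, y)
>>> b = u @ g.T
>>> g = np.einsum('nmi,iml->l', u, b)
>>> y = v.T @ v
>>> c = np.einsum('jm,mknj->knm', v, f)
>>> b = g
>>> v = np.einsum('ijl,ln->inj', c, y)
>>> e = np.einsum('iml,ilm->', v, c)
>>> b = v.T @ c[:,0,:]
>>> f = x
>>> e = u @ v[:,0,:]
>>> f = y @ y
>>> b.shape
(13, 23, 23)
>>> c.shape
(3, 13, 23)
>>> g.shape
(23,)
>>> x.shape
()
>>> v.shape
(3, 23, 13)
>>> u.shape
(3, 13, 3)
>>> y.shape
(23, 23)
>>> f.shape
(23, 23)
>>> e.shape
(3, 13, 13)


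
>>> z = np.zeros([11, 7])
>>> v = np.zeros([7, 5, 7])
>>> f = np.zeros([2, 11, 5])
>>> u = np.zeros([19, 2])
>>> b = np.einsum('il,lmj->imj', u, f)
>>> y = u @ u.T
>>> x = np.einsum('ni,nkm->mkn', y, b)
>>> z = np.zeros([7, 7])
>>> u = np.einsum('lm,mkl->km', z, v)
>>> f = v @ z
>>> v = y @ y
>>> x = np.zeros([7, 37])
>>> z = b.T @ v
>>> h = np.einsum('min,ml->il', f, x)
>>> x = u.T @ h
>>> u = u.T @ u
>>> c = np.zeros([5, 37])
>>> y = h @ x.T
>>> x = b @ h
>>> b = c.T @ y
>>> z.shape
(5, 11, 19)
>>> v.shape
(19, 19)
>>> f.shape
(7, 5, 7)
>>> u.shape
(7, 7)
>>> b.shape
(37, 7)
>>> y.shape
(5, 7)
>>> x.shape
(19, 11, 37)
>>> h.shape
(5, 37)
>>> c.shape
(5, 37)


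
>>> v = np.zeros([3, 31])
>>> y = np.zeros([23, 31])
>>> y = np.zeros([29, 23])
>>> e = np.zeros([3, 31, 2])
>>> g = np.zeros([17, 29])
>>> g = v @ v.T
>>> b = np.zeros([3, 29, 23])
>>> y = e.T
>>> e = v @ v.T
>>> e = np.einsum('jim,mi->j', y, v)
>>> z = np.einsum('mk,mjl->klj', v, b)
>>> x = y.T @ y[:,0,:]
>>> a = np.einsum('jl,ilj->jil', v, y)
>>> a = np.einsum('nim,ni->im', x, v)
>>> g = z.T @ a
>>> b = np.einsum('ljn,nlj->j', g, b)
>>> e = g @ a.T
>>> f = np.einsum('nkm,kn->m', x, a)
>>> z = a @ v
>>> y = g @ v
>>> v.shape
(3, 31)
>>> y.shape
(29, 23, 31)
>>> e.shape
(29, 23, 31)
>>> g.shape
(29, 23, 3)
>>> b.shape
(23,)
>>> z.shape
(31, 31)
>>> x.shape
(3, 31, 3)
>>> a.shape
(31, 3)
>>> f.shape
(3,)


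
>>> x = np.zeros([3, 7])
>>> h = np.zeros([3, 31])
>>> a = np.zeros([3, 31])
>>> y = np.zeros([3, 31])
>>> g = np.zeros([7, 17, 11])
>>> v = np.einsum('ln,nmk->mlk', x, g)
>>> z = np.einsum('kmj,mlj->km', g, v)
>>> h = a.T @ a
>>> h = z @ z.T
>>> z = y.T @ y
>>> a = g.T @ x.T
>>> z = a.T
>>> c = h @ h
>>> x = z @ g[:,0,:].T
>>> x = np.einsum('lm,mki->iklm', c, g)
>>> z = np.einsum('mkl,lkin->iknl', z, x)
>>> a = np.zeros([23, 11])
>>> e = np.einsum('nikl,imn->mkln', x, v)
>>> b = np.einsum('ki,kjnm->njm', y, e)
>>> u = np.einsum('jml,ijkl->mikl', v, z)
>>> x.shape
(11, 17, 7, 7)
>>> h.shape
(7, 7)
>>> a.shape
(23, 11)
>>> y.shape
(3, 31)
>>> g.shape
(7, 17, 11)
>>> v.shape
(17, 3, 11)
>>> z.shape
(7, 17, 7, 11)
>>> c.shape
(7, 7)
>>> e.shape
(3, 7, 7, 11)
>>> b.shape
(7, 7, 11)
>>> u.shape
(3, 7, 7, 11)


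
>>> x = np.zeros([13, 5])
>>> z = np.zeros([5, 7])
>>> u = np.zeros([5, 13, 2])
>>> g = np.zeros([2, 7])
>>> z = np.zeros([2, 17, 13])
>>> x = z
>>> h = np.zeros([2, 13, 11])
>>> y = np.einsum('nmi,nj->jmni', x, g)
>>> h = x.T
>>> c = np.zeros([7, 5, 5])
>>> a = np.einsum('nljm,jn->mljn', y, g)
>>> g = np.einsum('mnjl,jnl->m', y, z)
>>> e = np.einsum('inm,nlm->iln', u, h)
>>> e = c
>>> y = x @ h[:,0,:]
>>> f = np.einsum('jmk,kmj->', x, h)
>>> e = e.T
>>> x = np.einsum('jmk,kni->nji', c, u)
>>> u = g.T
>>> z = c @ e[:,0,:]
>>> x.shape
(13, 7, 2)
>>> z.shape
(7, 5, 7)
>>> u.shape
(7,)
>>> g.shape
(7,)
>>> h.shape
(13, 17, 2)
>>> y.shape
(2, 17, 2)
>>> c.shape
(7, 5, 5)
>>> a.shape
(13, 17, 2, 7)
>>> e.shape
(5, 5, 7)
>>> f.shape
()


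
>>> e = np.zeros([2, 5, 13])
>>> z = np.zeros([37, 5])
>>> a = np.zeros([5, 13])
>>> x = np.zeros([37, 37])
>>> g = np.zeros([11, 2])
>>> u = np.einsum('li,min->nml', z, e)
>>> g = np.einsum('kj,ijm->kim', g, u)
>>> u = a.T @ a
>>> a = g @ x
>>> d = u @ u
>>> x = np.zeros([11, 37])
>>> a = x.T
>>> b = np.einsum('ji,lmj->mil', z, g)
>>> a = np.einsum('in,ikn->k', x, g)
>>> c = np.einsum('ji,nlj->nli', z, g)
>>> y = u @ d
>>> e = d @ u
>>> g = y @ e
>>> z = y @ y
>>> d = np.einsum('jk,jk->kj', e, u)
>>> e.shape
(13, 13)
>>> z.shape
(13, 13)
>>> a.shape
(13,)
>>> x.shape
(11, 37)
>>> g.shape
(13, 13)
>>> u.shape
(13, 13)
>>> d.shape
(13, 13)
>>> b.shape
(13, 5, 11)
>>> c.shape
(11, 13, 5)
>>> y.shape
(13, 13)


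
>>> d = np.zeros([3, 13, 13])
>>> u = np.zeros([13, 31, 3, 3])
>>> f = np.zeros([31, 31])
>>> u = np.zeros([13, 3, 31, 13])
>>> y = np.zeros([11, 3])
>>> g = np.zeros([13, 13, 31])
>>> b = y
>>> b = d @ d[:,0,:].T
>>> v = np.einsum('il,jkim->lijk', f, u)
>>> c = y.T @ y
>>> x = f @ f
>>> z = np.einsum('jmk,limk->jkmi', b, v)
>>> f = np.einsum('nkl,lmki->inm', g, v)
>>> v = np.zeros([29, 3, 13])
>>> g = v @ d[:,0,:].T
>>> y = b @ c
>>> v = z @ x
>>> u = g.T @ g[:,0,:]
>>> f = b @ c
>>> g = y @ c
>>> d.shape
(3, 13, 13)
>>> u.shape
(3, 3, 3)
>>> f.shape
(3, 13, 3)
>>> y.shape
(3, 13, 3)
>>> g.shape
(3, 13, 3)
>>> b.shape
(3, 13, 3)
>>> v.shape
(3, 3, 13, 31)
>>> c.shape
(3, 3)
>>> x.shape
(31, 31)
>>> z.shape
(3, 3, 13, 31)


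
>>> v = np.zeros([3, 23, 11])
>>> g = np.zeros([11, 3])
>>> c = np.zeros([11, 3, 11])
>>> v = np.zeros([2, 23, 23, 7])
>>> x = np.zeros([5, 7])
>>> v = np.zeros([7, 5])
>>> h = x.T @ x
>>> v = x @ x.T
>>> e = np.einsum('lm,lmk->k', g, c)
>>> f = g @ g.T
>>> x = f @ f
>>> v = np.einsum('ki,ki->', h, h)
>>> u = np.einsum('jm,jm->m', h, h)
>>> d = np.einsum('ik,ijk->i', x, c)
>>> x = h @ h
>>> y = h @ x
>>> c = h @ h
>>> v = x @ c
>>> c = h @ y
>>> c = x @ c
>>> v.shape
(7, 7)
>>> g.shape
(11, 3)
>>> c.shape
(7, 7)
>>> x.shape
(7, 7)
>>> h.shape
(7, 7)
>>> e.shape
(11,)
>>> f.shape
(11, 11)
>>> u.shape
(7,)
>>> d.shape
(11,)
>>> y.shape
(7, 7)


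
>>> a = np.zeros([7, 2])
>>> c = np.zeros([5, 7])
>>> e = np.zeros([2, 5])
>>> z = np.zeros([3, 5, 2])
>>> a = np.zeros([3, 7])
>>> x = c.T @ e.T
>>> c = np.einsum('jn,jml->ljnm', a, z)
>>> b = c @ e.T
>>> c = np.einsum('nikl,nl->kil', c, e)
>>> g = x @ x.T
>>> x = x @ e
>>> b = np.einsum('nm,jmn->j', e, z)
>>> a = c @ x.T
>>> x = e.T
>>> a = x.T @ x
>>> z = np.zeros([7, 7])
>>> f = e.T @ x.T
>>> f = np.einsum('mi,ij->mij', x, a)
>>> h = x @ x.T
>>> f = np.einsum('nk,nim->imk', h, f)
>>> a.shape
(2, 2)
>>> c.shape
(7, 3, 5)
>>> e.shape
(2, 5)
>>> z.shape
(7, 7)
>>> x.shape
(5, 2)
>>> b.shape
(3,)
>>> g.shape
(7, 7)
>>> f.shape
(2, 2, 5)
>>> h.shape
(5, 5)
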